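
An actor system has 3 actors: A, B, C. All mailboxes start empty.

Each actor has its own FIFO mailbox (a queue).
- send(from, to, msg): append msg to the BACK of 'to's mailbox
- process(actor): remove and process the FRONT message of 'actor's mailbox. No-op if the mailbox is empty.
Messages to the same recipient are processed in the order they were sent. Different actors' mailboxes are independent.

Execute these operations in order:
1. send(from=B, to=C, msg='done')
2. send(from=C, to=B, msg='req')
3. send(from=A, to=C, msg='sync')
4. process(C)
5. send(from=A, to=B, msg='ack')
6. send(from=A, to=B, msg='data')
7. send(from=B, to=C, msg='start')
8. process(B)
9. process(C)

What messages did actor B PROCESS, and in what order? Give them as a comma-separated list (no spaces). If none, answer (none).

After 1 (send(from=B, to=C, msg='done')): A:[] B:[] C:[done]
After 2 (send(from=C, to=B, msg='req')): A:[] B:[req] C:[done]
After 3 (send(from=A, to=C, msg='sync')): A:[] B:[req] C:[done,sync]
After 4 (process(C)): A:[] B:[req] C:[sync]
After 5 (send(from=A, to=B, msg='ack')): A:[] B:[req,ack] C:[sync]
After 6 (send(from=A, to=B, msg='data')): A:[] B:[req,ack,data] C:[sync]
After 7 (send(from=B, to=C, msg='start')): A:[] B:[req,ack,data] C:[sync,start]
After 8 (process(B)): A:[] B:[ack,data] C:[sync,start]
After 9 (process(C)): A:[] B:[ack,data] C:[start]

Answer: req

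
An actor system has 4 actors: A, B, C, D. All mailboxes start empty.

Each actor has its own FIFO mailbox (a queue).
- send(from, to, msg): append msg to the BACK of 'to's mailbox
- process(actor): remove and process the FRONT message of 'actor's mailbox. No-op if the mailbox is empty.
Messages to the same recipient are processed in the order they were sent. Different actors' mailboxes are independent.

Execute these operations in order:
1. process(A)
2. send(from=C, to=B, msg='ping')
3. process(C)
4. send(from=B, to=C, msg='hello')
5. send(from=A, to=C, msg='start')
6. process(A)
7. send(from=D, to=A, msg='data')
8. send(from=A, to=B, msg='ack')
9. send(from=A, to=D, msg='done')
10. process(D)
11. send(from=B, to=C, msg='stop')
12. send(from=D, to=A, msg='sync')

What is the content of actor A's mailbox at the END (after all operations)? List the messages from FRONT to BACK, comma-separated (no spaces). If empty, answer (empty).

Answer: data,sync

Derivation:
After 1 (process(A)): A:[] B:[] C:[] D:[]
After 2 (send(from=C, to=B, msg='ping')): A:[] B:[ping] C:[] D:[]
After 3 (process(C)): A:[] B:[ping] C:[] D:[]
After 4 (send(from=B, to=C, msg='hello')): A:[] B:[ping] C:[hello] D:[]
After 5 (send(from=A, to=C, msg='start')): A:[] B:[ping] C:[hello,start] D:[]
After 6 (process(A)): A:[] B:[ping] C:[hello,start] D:[]
After 7 (send(from=D, to=A, msg='data')): A:[data] B:[ping] C:[hello,start] D:[]
After 8 (send(from=A, to=B, msg='ack')): A:[data] B:[ping,ack] C:[hello,start] D:[]
After 9 (send(from=A, to=D, msg='done')): A:[data] B:[ping,ack] C:[hello,start] D:[done]
After 10 (process(D)): A:[data] B:[ping,ack] C:[hello,start] D:[]
After 11 (send(from=B, to=C, msg='stop')): A:[data] B:[ping,ack] C:[hello,start,stop] D:[]
After 12 (send(from=D, to=A, msg='sync')): A:[data,sync] B:[ping,ack] C:[hello,start,stop] D:[]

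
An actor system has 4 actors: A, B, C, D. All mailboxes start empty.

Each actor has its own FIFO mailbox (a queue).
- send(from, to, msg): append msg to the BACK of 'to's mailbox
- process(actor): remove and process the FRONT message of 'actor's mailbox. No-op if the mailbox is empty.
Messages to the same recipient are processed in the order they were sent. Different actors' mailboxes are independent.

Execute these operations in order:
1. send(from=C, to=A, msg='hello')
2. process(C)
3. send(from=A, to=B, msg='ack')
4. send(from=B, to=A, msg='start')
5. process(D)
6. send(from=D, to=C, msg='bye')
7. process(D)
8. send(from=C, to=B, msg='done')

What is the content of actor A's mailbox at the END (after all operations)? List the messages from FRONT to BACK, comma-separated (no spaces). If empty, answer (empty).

Answer: hello,start

Derivation:
After 1 (send(from=C, to=A, msg='hello')): A:[hello] B:[] C:[] D:[]
After 2 (process(C)): A:[hello] B:[] C:[] D:[]
After 3 (send(from=A, to=B, msg='ack')): A:[hello] B:[ack] C:[] D:[]
After 4 (send(from=B, to=A, msg='start')): A:[hello,start] B:[ack] C:[] D:[]
After 5 (process(D)): A:[hello,start] B:[ack] C:[] D:[]
After 6 (send(from=D, to=C, msg='bye')): A:[hello,start] B:[ack] C:[bye] D:[]
After 7 (process(D)): A:[hello,start] B:[ack] C:[bye] D:[]
After 8 (send(from=C, to=B, msg='done')): A:[hello,start] B:[ack,done] C:[bye] D:[]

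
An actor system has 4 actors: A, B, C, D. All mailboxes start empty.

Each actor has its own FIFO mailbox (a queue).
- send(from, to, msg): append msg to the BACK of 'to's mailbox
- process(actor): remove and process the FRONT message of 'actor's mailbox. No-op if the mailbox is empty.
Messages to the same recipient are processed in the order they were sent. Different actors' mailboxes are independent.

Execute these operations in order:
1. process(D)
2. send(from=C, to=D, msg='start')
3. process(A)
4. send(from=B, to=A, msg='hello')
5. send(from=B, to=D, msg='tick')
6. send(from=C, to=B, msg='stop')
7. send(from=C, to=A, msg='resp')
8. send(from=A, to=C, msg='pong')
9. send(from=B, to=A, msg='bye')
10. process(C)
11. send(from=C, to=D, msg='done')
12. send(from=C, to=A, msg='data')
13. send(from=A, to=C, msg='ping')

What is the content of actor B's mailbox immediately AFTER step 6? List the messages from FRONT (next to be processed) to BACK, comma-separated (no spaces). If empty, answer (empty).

After 1 (process(D)): A:[] B:[] C:[] D:[]
After 2 (send(from=C, to=D, msg='start')): A:[] B:[] C:[] D:[start]
After 3 (process(A)): A:[] B:[] C:[] D:[start]
After 4 (send(from=B, to=A, msg='hello')): A:[hello] B:[] C:[] D:[start]
After 5 (send(from=B, to=D, msg='tick')): A:[hello] B:[] C:[] D:[start,tick]
After 6 (send(from=C, to=B, msg='stop')): A:[hello] B:[stop] C:[] D:[start,tick]

stop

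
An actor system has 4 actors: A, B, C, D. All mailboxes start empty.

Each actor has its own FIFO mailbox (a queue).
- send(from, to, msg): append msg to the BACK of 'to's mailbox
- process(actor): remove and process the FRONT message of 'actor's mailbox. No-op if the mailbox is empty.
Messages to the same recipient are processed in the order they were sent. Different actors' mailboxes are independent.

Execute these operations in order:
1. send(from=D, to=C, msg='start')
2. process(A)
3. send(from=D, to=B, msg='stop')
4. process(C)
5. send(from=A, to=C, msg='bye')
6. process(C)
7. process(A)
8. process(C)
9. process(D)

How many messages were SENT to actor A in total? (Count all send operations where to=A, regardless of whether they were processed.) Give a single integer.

After 1 (send(from=D, to=C, msg='start')): A:[] B:[] C:[start] D:[]
After 2 (process(A)): A:[] B:[] C:[start] D:[]
After 3 (send(from=D, to=B, msg='stop')): A:[] B:[stop] C:[start] D:[]
After 4 (process(C)): A:[] B:[stop] C:[] D:[]
After 5 (send(from=A, to=C, msg='bye')): A:[] B:[stop] C:[bye] D:[]
After 6 (process(C)): A:[] B:[stop] C:[] D:[]
After 7 (process(A)): A:[] B:[stop] C:[] D:[]
After 8 (process(C)): A:[] B:[stop] C:[] D:[]
After 9 (process(D)): A:[] B:[stop] C:[] D:[]

Answer: 0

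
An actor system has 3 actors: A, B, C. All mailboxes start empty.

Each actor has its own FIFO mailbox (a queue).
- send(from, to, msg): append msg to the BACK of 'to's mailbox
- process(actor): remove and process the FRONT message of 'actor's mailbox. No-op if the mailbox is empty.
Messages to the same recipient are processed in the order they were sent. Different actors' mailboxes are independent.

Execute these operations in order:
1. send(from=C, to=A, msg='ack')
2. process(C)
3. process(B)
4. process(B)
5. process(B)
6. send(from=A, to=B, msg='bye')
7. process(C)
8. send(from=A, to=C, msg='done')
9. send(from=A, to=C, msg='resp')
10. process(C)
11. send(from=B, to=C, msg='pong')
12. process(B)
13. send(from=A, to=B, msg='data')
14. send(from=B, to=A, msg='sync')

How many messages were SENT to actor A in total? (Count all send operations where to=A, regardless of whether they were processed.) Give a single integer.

Answer: 2

Derivation:
After 1 (send(from=C, to=A, msg='ack')): A:[ack] B:[] C:[]
After 2 (process(C)): A:[ack] B:[] C:[]
After 3 (process(B)): A:[ack] B:[] C:[]
After 4 (process(B)): A:[ack] B:[] C:[]
After 5 (process(B)): A:[ack] B:[] C:[]
After 6 (send(from=A, to=B, msg='bye')): A:[ack] B:[bye] C:[]
After 7 (process(C)): A:[ack] B:[bye] C:[]
After 8 (send(from=A, to=C, msg='done')): A:[ack] B:[bye] C:[done]
After 9 (send(from=A, to=C, msg='resp')): A:[ack] B:[bye] C:[done,resp]
After 10 (process(C)): A:[ack] B:[bye] C:[resp]
After 11 (send(from=B, to=C, msg='pong')): A:[ack] B:[bye] C:[resp,pong]
After 12 (process(B)): A:[ack] B:[] C:[resp,pong]
After 13 (send(from=A, to=B, msg='data')): A:[ack] B:[data] C:[resp,pong]
After 14 (send(from=B, to=A, msg='sync')): A:[ack,sync] B:[data] C:[resp,pong]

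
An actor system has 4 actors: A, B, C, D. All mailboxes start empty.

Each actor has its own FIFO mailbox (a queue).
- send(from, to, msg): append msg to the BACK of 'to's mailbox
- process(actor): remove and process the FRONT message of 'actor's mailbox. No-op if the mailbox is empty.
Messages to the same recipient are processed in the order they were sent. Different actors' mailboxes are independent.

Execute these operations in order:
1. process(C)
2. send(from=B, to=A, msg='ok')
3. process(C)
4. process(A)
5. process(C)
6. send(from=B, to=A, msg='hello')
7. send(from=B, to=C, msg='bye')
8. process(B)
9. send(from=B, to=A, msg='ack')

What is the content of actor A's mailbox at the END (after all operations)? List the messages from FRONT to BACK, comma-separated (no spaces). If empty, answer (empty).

After 1 (process(C)): A:[] B:[] C:[] D:[]
After 2 (send(from=B, to=A, msg='ok')): A:[ok] B:[] C:[] D:[]
After 3 (process(C)): A:[ok] B:[] C:[] D:[]
After 4 (process(A)): A:[] B:[] C:[] D:[]
After 5 (process(C)): A:[] B:[] C:[] D:[]
After 6 (send(from=B, to=A, msg='hello')): A:[hello] B:[] C:[] D:[]
After 7 (send(from=B, to=C, msg='bye')): A:[hello] B:[] C:[bye] D:[]
After 8 (process(B)): A:[hello] B:[] C:[bye] D:[]
After 9 (send(from=B, to=A, msg='ack')): A:[hello,ack] B:[] C:[bye] D:[]

Answer: hello,ack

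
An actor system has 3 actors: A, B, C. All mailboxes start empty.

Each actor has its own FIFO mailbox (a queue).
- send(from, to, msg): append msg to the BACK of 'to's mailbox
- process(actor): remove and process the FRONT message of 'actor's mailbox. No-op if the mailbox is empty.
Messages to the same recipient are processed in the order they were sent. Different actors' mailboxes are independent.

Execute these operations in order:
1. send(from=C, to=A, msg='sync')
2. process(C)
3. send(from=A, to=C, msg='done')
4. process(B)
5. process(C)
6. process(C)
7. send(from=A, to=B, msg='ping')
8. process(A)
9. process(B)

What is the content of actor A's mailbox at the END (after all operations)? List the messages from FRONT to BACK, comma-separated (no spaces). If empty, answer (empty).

Answer: (empty)

Derivation:
After 1 (send(from=C, to=A, msg='sync')): A:[sync] B:[] C:[]
After 2 (process(C)): A:[sync] B:[] C:[]
After 3 (send(from=A, to=C, msg='done')): A:[sync] B:[] C:[done]
After 4 (process(B)): A:[sync] B:[] C:[done]
After 5 (process(C)): A:[sync] B:[] C:[]
After 6 (process(C)): A:[sync] B:[] C:[]
After 7 (send(from=A, to=B, msg='ping')): A:[sync] B:[ping] C:[]
After 8 (process(A)): A:[] B:[ping] C:[]
After 9 (process(B)): A:[] B:[] C:[]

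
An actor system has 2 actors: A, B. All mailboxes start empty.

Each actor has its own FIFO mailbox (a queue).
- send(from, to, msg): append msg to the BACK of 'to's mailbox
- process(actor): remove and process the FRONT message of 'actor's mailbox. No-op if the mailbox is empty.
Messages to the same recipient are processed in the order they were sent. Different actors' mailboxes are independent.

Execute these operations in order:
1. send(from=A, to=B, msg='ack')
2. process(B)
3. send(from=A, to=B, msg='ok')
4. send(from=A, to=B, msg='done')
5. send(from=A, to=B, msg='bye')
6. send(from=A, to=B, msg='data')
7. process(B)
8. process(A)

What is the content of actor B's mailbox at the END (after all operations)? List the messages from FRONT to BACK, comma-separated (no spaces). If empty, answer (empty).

After 1 (send(from=A, to=B, msg='ack')): A:[] B:[ack]
After 2 (process(B)): A:[] B:[]
After 3 (send(from=A, to=B, msg='ok')): A:[] B:[ok]
After 4 (send(from=A, to=B, msg='done')): A:[] B:[ok,done]
After 5 (send(from=A, to=B, msg='bye')): A:[] B:[ok,done,bye]
After 6 (send(from=A, to=B, msg='data')): A:[] B:[ok,done,bye,data]
After 7 (process(B)): A:[] B:[done,bye,data]
After 8 (process(A)): A:[] B:[done,bye,data]

Answer: done,bye,data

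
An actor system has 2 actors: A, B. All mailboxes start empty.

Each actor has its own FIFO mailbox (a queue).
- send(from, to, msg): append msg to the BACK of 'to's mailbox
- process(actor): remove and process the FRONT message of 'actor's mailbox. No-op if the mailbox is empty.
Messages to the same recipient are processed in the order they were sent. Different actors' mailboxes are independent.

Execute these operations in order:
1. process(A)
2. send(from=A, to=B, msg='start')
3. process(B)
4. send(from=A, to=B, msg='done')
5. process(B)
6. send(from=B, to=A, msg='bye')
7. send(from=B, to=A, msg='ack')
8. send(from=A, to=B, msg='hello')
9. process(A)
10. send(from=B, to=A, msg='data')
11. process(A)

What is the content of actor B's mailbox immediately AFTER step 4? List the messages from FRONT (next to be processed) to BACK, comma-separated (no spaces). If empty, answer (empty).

After 1 (process(A)): A:[] B:[]
After 2 (send(from=A, to=B, msg='start')): A:[] B:[start]
After 3 (process(B)): A:[] B:[]
After 4 (send(from=A, to=B, msg='done')): A:[] B:[done]

done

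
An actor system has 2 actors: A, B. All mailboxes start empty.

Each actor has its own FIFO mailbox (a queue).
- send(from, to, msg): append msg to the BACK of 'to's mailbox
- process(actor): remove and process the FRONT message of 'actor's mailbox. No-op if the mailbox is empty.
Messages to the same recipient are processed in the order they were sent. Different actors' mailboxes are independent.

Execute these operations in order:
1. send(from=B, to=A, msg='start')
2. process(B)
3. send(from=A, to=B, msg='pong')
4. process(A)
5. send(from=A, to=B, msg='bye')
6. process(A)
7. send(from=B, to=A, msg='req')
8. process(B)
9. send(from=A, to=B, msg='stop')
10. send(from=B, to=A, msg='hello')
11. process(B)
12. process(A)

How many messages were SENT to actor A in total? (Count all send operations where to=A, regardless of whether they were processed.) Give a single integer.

Answer: 3

Derivation:
After 1 (send(from=B, to=A, msg='start')): A:[start] B:[]
After 2 (process(B)): A:[start] B:[]
After 3 (send(from=A, to=B, msg='pong')): A:[start] B:[pong]
After 4 (process(A)): A:[] B:[pong]
After 5 (send(from=A, to=B, msg='bye')): A:[] B:[pong,bye]
After 6 (process(A)): A:[] B:[pong,bye]
After 7 (send(from=B, to=A, msg='req')): A:[req] B:[pong,bye]
After 8 (process(B)): A:[req] B:[bye]
After 9 (send(from=A, to=B, msg='stop')): A:[req] B:[bye,stop]
After 10 (send(from=B, to=A, msg='hello')): A:[req,hello] B:[bye,stop]
After 11 (process(B)): A:[req,hello] B:[stop]
After 12 (process(A)): A:[hello] B:[stop]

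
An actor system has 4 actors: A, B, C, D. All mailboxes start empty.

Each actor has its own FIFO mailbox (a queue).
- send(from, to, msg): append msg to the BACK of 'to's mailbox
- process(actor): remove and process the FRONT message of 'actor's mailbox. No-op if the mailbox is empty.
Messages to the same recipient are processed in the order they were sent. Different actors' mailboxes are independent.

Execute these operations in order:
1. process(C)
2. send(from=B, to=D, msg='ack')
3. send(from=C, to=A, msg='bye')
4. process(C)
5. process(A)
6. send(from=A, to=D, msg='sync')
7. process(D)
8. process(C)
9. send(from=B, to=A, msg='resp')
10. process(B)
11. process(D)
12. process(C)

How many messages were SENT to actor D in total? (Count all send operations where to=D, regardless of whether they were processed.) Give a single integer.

Answer: 2

Derivation:
After 1 (process(C)): A:[] B:[] C:[] D:[]
After 2 (send(from=B, to=D, msg='ack')): A:[] B:[] C:[] D:[ack]
After 3 (send(from=C, to=A, msg='bye')): A:[bye] B:[] C:[] D:[ack]
After 4 (process(C)): A:[bye] B:[] C:[] D:[ack]
After 5 (process(A)): A:[] B:[] C:[] D:[ack]
After 6 (send(from=A, to=D, msg='sync')): A:[] B:[] C:[] D:[ack,sync]
After 7 (process(D)): A:[] B:[] C:[] D:[sync]
After 8 (process(C)): A:[] B:[] C:[] D:[sync]
After 9 (send(from=B, to=A, msg='resp')): A:[resp] B:[] C:[] D:[sync]
After 10 (process(B)): A:[resp] B:[] C:[] D:[sync]
After 11 (process(D)): A:[resp] B:[] C:[] D:[]
After 12 (process(C)): A:[resp] B:[] C:[] D:[]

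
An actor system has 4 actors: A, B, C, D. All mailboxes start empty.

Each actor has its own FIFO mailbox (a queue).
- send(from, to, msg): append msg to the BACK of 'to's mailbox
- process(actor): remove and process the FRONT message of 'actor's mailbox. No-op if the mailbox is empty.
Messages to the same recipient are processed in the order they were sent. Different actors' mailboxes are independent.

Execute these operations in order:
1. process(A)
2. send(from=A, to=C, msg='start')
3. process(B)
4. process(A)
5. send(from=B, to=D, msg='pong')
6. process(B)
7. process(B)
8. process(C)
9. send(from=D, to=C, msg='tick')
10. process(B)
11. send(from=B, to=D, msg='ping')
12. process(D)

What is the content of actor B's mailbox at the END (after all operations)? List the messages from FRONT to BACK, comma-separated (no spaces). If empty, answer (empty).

After 1 (process(A)): A:[] B:[] C:[] D:[]
After 2 (send(from=A, to=C, msg='start')): A:[] B:[] C:[start] D:[]
After 3 (process(B)): A:[] B:[] C:[start] D:[]
After 4 (process(A)): A:[] B:[] C:[start] D:[]
After 5 (send(from=B, to=D, msg='pong')): A:[] B:[] C:[start] D:[pong]
After 6 (process(B)): A:[] B:[] C:[start] D:[pong]
After 7 (process(B)): A:[] B:[] C:[start] D:[pong]
After 8 (process(C)): A:[] B:[] C:[] D:[pong]
After 9 (send(from=D, to=C, msg='tick')): A:[] B:[] C:[tick] D:[pong]
After 10 (process(B)): A:[] B:[] C:[tick] D:[pong]
After 11 (send(from=B, to=D, msg='ping')): A:[] B:[] C:[tick] D:[pong,ping]
After 12 (process(D)): A:[] B:[] C:[tick] D:[ping]

Answer: (empty)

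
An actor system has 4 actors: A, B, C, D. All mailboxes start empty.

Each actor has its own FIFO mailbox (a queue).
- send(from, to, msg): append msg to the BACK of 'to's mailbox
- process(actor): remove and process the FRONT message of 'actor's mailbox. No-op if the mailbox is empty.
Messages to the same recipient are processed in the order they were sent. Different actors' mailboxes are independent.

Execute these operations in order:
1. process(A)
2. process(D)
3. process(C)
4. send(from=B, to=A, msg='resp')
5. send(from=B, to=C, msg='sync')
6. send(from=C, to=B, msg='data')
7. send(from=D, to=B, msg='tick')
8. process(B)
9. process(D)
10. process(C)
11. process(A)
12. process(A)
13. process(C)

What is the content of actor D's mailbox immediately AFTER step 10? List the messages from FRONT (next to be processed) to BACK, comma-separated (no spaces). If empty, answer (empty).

After 1 (process(A)): A:[] B:[] C:[] D:[]
After 2 (process(D)): A:[] B:[] C:[] D:[]
After 3 (process(C)): A:[] B:[] C:[] D:[]
After 4 (send(from=B, to=A, msg='resp')): A:[resp] B:[] C:[] D:[]
After 5 (send(from=B, to=C, msg='sync')): A:[resp] B:[] C:[sync] D:[]
After 6 (send(from=C, to=B, msg='data')): A:[resp] B:[data] C:[sync] D:[]
After 7 (send(from=D, to=B, msg='tick')): A:[resp] B:[data,tick] C:[sync] D:[]
After 8 (process(B)): A:[resp] B:[tick] C:[sync] D:[]
After 9 (process(D)): A:[resp] B:[tick] C:[sync] D:[]
After 10 (process(C)): A:[resp] B:[tick] C:[] D:[]

(empty)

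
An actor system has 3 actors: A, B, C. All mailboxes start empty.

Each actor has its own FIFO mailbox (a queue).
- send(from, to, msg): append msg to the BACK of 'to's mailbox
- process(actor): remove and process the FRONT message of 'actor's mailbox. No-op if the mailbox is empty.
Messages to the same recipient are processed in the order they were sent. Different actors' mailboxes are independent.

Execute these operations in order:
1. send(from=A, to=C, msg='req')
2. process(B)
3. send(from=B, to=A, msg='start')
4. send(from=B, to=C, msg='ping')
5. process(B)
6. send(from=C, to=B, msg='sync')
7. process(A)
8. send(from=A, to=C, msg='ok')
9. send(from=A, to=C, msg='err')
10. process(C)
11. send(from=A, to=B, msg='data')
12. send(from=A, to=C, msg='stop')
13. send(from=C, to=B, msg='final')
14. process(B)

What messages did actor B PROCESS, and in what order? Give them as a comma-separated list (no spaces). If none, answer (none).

After 1 (send(from=A, to=C, msg='req')): A:[] B:[] C:[req]
After 2 (process(B)): A:[] B:[] C:[req]
After 3 (send(from=B, to=A, msg='start')): A:[start] B:[] C:[req]
After 4 (send(from=B, to=C, msg='ping')): A:[start] B:[] C:[req,ping]
After 5 (process(B)): A:[start] B:[] C:[req,ping]
After 6 (send(from=C, to=B, msg='sync')): A:[start] B:[sync] C:[req,ping]
After 7 (process(A)): A:[] B:[sync] C:[req,ping]
After 8 (send(from=A, to=C, msg='ok')): A:[] B:[sync] C:[req,ping,ok]
After 9 (send(from=A, to=C, msg='err')): A:[] B:[sync] C:[req,ping,ok,err]
After 10 (process(C)): A:[] B:[sync] C:[ping,ok,err]
After 11 (send(from=A, to=B, msg='data')): A:[] B:[sync,data] C:[ping,ok,err]
After 12 (send(from=A, to=C, msg='stop')): A:[] B:[sync,data] C:[ping,ok,err,stop]
After 13 (send(from=C, to=B, msg='final')): A:[] B:[sync,data,final] C:[ping,ok,err,stop]
After 14 (process(B)): A:[] B:[data,final] C:[ping,ok,err,stop]

Answer: sync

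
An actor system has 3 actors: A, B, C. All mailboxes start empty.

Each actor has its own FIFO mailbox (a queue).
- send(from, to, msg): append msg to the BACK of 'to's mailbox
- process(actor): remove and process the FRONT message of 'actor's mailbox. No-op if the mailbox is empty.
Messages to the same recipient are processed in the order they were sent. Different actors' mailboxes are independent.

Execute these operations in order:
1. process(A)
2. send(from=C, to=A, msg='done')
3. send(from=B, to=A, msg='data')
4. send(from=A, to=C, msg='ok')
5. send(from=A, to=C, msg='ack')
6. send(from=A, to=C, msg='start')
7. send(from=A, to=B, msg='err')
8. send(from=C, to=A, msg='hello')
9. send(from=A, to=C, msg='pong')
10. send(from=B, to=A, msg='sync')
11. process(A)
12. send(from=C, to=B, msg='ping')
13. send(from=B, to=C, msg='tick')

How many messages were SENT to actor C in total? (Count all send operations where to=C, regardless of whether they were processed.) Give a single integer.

Answer: 5

Derivation:
After 1 (process(A)): A:[] B:[] C:[]
After 2 (send(from=C, to=A, msg='done')): A:[done] B:[] C:[]
After 3 (send(from=B, to=A, msg='data')): A:[done,data] B:[] C:[]
After 4 (send(from=A, to=C, msg='ok')): A:[done,data] B:[] C:[ok]
After 5 (send(from=A, to=C, msg='ack')): A:[done,data] B:[] C:[ok,ack]
After 6 (send(from=A, to=C, msg='start')): A:[done,data] B:[] C:[ok,ack,start]
After 7 (send(from=A, to=B, msg='err')): A:[done,data] B:[err] C:[ok,ack,start]
After 8 (send(from=C, to=A, msg='hello')): A:[done,data,hello] B:[err] C:[ok,ack,start]
After 9 (send(from=A, to=C, msg='pong')): A:[done,data,hello] B:[err] C:[ok,ack,start,pong]
After 10 (send(from=B, to=A, msg='sync')): A:[done,data,hello,sync] B:[err] C:[ok,ack,start,pong]
After 11 (process(A)): A:[data,hello,sync] B:[err] C:[ok,ack,start,pong]
After 12 (send(from=C, to=B, msg='ping')): A:[data,hello,sync] B:[err,ping] C:[ok,ack,start,pong]
After 13 (send(from=B, to=C, msg='tick')): A:[data,hello,sync] B:[err,ping] C:[ok,ack,start,pong,tick]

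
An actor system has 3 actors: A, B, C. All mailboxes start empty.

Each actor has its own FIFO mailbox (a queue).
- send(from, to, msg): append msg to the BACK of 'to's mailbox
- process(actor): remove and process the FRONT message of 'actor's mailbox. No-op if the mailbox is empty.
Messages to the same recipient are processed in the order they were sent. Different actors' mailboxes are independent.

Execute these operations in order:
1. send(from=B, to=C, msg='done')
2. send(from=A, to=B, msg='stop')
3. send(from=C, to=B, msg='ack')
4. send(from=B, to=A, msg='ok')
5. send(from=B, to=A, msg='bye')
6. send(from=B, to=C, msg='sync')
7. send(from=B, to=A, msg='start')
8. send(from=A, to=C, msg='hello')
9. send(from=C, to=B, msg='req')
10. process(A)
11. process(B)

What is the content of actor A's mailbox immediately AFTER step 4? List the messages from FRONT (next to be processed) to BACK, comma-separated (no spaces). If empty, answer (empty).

After 1 (send(from=B, to=C, msg='done')): A:[] B:[] C:[done]
After 2 (send(from=A, to=B, msg='stop')): A:[] B:[stop] C:[done]
After 3 (send(from=C, to=B, msg='ack')): A:[] B:[stop,ack] C:[done]
After 4 (send(from=B, to=A, msg='ok')): A:[ok] B:[stop,ack] C:[done]

ok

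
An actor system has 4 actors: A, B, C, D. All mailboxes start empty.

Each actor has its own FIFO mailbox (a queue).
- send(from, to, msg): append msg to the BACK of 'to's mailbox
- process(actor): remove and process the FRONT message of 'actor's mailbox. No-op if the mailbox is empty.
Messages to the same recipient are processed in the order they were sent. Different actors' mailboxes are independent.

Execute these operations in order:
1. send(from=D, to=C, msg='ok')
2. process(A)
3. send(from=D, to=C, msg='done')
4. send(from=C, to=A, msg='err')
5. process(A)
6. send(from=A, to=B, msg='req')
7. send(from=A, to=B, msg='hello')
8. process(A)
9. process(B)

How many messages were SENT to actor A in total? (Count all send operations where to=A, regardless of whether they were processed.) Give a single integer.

Answer: 1

Derivation:
After 1 (send(from=D, to=C, msg='ok')): A:[] B:[] C:[ok] D:[]
After 2 (process(A)): A:[] B:[] C:[ok] D:[]
After 3 (send(from=D, to=C, msg='done')): A:[] B:[] C:[ok,done] D:[]
After 4 (send(from=C, to=A, msg='err')): A:[err] B:[] C:[ok,done] D:[]
After 5 (process(A)): A:[] B:[] C:[ok,done] D:[]
After 6 (send(from=A, to=B, msg='req')): A:[] B:[req] C:[ok,done] D:[]
After 7 (send(from=A, to=B, msg='hello')): A:[] B:[req,hello] C:[ok,done] D:[]
After 8 (process(A)): A:[] B:[req,hello] C:[ok,done] D:[]
After 9 (process(B)): A:[] B:[hello] C:[ok,done] D:[]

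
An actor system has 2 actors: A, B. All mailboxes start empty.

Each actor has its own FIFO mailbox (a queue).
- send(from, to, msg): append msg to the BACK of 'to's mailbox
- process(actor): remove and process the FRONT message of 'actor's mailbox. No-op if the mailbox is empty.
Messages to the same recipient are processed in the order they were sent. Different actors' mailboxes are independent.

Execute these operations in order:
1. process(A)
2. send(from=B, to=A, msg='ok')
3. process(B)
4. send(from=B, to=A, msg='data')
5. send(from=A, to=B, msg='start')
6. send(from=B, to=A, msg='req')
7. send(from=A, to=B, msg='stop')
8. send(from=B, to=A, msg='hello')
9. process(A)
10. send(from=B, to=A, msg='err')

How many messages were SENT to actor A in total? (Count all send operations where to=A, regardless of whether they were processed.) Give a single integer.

After 1 (process(A)): A:[] B:[]
After 2 (send(from=B, to=A, msg='ok')): A:[ok] B:[]
After 3 (process(B)): A:[ok] B:[]
After 4 (send(from=B, to=A, msg='data')): A:[ok,data] B:[]
After 5 (send(from=A, to=B, msg='start')): A:[ok,data] B:[start]
After 6 (send(from=B, to=A, msg='req')): A:[ok,data,req] B:[start]
After 7 (send(from=A, to=B, msg='stop')): A:[ok,data,req] B:[start,stop]
After 8 (send(from=B, to=A, msg='hello')): A:[ok,data,req,hello] B:[start,stop]
After 9 (process(A)): A:[data,req,hello] B:[start,stop]
After 10 (send(from=B, to=A, msg='err')): A:[data,req,hello,err] B:[start,stop]

Answer: 5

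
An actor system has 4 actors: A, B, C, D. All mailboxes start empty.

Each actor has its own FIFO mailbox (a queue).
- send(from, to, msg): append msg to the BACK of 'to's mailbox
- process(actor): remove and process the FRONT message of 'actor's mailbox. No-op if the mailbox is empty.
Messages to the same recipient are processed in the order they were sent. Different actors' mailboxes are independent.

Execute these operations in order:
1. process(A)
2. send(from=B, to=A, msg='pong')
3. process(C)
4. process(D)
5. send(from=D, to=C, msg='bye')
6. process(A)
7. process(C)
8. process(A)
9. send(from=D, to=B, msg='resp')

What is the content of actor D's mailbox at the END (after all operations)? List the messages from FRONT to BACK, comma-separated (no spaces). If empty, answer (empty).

After 1 (process(A)): A:[] B:[] C:[] D:[]
After 2 (send(from=B, to=A, msg='pong')): A:[pong] B:[] C:[] D:[]
After 3 (process(C)): A:[pong] B:[] C:[] D:[]
After 4 (process(D)): A:[pong] B:[] C:[] D:[]
After 5 (send(from=D, to=C, msg='bye')): A:[pong] B:[] C:[bye] D:[]
After 6 (process(A)): A:[] B:[] C:[bye] D:[]
After 7 (process(C)): A:[] B:[] C:[] D:[]
After 8 (process(A)): A:[] B:[] C:[] D:[]
After 9 (send(from=D, to=B, msg='resp')): A:[] B:[resp] C:[] D:[]

Answer: (empty)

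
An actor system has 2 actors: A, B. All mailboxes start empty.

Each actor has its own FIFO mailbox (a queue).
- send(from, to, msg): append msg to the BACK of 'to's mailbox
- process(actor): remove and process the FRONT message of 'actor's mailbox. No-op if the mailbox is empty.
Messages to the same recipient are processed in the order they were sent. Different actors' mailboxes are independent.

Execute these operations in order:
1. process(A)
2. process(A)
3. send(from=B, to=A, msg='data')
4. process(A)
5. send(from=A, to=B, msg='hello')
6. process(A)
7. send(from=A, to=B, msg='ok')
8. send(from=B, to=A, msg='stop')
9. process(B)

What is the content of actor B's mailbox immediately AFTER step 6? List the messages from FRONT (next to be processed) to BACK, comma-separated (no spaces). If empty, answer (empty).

After 1 (process(A)): A:[] B:[]
After 2 (process(A)): A:[] B:[]
After 3 (send(from=B, to=A, msg='data')): A:[data] B:[]
After 4 (process(A)): A:[] B:[]
After 5 (send(from=A, to=B, msg='hello')): A:[] B:[hello]
After 6 (process(A)): A:[] B:[hello]

hello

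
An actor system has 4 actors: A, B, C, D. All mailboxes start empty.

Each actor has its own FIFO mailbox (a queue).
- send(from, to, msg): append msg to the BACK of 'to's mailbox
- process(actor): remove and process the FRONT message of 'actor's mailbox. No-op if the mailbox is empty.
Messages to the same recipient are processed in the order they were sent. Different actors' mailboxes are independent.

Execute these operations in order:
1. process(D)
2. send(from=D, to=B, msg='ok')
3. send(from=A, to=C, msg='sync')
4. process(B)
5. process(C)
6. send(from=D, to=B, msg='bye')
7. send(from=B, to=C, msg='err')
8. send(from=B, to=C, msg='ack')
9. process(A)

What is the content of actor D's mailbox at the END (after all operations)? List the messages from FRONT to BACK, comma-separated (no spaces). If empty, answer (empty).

After 1 (process(D)): A:[] B:[] C:[] D:[]
After 2 (send(from=D, to=B, msg='ok')): A:[] B:[ok] C:[] D:[]
After 3 (send(from=A, to=C, msg='sync')): A:[] B:[ok] C:[sync] D:[]
After 4 (process(B)): A:[] B:[] C:[sync] D:[]
After 5 (process(C)): A:[] B:[] C:[] D:[]
After 6 (send(from=D, to=B, msg='bye')): A:[] B:[bye] C:[] D:[]
After 7 (send(from=B, to=C, msg='err')): A:[] B:[bye] C:[err] D:[]
After 8 (send(from=B, to=C, msg='ack')): A:[] B:[bye] C:[err,ack] D:[]
After 9 (process(A)): A:[] B:[bye] C:[err,ack] D:[]

Answer: (empty)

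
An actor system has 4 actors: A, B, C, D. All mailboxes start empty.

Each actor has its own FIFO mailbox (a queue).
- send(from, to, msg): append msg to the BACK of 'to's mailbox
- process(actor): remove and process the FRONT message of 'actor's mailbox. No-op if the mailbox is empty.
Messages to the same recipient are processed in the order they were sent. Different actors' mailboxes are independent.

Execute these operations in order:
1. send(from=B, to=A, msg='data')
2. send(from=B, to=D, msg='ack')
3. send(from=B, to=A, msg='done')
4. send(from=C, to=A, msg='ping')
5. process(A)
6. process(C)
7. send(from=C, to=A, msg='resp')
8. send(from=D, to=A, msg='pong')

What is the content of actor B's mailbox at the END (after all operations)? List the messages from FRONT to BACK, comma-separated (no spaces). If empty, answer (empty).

Answer: (empty)

Derivation:
After 1 (send(from=B, to=A, msg='data')): A:[data] B:[] C:[] D:[]
After 2 (send(from=B, to=D, msg='ack')): A:[data] B:[] C:[] D:[ack]
After 3 (send(from=B, to=A, msg='done')): A:[data,done] B:[] C:[] D:[ack]
After 4 (send(from=C, to=A, msg='ping')): A:[data,done,ping] B:[] C:[] D:[ack]
After 5 (process(A)): A:[done,ping] B:[] C:[] D:[ack]
After 6 (process(C)): A:[done,ping] B:[] C:[] D:[ack]
After 7 (send(from=C, to=A, msg='resp')): A:[done,ping,resp] B:[] C:[] D:[ack]
After 8 (send(from=D, to=A, msg='pong')): A:[done,ping,resp,pong] B:[] C:[] D:[ack]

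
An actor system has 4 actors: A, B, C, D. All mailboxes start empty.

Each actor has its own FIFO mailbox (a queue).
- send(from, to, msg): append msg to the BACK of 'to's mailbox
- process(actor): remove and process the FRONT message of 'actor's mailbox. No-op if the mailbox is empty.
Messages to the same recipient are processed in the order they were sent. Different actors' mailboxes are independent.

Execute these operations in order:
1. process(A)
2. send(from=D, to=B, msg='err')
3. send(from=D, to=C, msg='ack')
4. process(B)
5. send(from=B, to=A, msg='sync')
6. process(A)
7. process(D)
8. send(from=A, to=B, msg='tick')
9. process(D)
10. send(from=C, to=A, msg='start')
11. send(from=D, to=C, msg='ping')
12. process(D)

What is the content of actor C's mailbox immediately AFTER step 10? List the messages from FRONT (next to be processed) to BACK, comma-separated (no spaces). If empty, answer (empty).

After 1 (process(A)): A:[] B:[] C:[] D:[]
After 2 (send(from=D, to=B, msg='err')): A:[] B:[err] C:[] D:[]
After 3 (send(from=D, to=C, msg='ack')): A:[] B:[err] C:[ack] D:[]
After 4 (process(B)): A:[] B:[] C:[ack] D:[]
After 5 (send(from=B, to=A, msg='sync')): A:[sync] B:[] C:[ack] D:[]
After 6 (process(A)): A:[] B:[] C:[ack] D:[]
After 7 (process(D)): A:[] B:[] C:[ack] D:[]
After 8 (send(from=A, to=B, msg='tick')): A:[] B:[tick] C:[ack] D:[]
After 9 (process(D)): A:[] B:[tick] C:[ack] D:[]
After 10 (send(from=C, to=A, msg='start')): A:[start] B:[tick] C:[ack] D:[]

ack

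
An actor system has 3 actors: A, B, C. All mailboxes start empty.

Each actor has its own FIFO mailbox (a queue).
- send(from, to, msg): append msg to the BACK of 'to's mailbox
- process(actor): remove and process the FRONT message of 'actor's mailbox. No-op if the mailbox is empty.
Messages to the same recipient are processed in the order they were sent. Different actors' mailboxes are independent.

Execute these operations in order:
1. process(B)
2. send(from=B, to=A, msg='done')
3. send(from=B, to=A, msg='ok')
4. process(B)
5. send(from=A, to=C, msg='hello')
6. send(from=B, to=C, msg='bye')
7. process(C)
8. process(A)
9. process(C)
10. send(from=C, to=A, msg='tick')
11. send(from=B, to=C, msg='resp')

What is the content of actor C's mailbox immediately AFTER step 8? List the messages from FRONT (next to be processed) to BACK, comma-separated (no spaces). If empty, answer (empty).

After 1 (process(B)): A:[] B:[] C:[]
After 2 (send(from=B, to=A, msg='done')): A:[done] B:[] C:[]
After 3 (send(from=B, to=A, msg='ok')): A:[done,ok] B:[] C:[]
After 4 (process(B)): A:[done,ok] B:[] C:[]
After 5 (send(from=A, to=C, msg='hello')): A:[done,ok] B:[] C:[hello]
After 6 (send(from=B, to=C, msg='bye')): A:[done,ok] B:[] C:[hello,bye]
After 7 (process(C)): A:[done,ok] B:[] C:[bye]
After 8 (process(A)): A:[ok] B:[] C:[bye]

bye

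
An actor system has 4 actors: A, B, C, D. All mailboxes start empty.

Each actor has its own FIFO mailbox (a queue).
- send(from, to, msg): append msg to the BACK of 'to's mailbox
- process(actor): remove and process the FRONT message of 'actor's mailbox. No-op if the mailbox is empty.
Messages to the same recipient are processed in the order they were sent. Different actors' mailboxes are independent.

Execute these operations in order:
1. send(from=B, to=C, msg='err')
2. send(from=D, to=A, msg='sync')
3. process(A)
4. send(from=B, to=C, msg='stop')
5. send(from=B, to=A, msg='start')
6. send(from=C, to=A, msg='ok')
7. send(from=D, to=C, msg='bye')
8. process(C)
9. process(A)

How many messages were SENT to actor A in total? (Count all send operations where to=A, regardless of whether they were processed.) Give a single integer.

After 1 (send(from=B, to=C, msg='err')): A:[] B:[] C:[err] D:[]
After 2 (send(from=D, to=A, msg='sync')): A:[sync] B:[] C:[err] D:[]
After 3 (process(A)): A:[] B:[] C:[err] D:[]
After 4 (send(from=B, to=C, msg='stop')): A:[] B:[] C:[err,stop] D:[]
After 5 (send(from=B, to=A, msg='start')): A:[start] B:[] C:[err,stop] D:[]
After 6 (send(from=C, to=A, msg='ok')): A:[start,ok] B:[] C:[err,stop] D:[]
After 7 (send(from=D, to=C, msg='bye')): A:[start,ok] B:[] C:[err,stop,bye] D:[]
After 8 (process(C)): A:[start,ok] B:[] C:[stop,bye] D:[]
After 9 (process(A)): A:[ok] B:[] C:[stop,bye] D:[]

Answer: 3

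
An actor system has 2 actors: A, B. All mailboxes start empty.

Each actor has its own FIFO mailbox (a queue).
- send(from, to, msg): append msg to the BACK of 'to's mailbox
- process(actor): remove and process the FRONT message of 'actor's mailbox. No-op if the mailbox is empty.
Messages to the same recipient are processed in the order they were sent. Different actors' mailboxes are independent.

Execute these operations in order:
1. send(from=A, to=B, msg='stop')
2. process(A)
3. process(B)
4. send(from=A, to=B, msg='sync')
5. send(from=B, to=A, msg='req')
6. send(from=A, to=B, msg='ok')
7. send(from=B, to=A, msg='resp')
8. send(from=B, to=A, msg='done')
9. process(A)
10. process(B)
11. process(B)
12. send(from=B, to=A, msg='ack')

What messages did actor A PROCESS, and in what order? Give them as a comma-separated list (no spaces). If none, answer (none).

Answer: req

Derivation:
After 1 (send(from=A, to=B, msg='stop')): A:[] B:[stop]
After 2 (process(A)): A:[] B:[stop]
After 3 (process(B)): A:[] B:[]
After 4 (send(from=A, to=B, msg='sync')): A:[] B:[sync]
After 5 (send(from=B, to=A, msg='req')): A:[req] B:[sync]
After 6 (send(from=A, to=B, msg='ok')): A:[req] B:[sync,ok]
After 7 (send(from=B, to=A, msg='resp')): A:[req,resp] B:[sync,ok]
After 8 (send(from=B, to=A, msg='done')): A:[req,resp,done] B:[sync,ok]
After 9 (process(A)): A:[resp,done] B:[sync,ok]
After 10 (process(B)): A:[resp,done] B:[ok]
After 11 (process(B)): A:[resp,done] B:[]
After 12 (send(from=B, to=A, msg='ack')): A:[resp,done,ack] B:[]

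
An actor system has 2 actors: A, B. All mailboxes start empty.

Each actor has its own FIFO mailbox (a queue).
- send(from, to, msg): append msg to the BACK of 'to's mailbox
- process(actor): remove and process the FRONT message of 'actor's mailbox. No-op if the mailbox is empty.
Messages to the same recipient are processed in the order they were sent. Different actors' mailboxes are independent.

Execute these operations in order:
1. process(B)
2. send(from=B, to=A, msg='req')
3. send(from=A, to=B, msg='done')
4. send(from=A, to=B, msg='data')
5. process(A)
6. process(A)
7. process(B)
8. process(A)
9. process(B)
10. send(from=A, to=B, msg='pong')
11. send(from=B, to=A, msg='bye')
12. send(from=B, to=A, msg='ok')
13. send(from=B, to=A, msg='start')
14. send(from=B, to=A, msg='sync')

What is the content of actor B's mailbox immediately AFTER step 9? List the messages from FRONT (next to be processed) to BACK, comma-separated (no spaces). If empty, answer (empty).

After 1 (process(B)): A:[] B:[]
After 2 (send(from=B, to=A, msg='req')): A:[req] B:[]
After 3 (send(from=A, to=B, msg='done')): A:[req] B:[done]
After 4 (send(from=A, to=B, msg='data')): A:[req] B:[done,data]
After 5 (process(A)): A:[] B:[done,data]
After 6 (process(A)): A:[] B:[done,data]
After 7 (process(B)): A:[] B:[data]
After 8 (process(A)): A:[] B:[data]
After 9 (process(B)): A:[] B:[]

(empty)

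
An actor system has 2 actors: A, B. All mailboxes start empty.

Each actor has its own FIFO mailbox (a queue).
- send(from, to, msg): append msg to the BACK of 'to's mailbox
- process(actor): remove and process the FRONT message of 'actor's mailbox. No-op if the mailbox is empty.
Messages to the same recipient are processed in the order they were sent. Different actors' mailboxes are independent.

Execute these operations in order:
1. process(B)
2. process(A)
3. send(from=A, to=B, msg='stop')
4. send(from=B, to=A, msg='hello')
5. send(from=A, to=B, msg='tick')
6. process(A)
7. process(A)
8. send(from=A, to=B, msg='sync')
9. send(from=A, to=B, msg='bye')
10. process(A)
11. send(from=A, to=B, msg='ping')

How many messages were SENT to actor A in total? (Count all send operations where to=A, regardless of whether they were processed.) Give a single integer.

Answer: 1

Derivation:
After 1 (process(B)): A:[] B:[]
After 2 (process(A)): A:[] B:[]
After 3 (send(from=A, to=B, msg='stop')): A:[] B:[stop]
After 4 (send(from=B, to=A, msg='hello')): A:[hello] B:[stop]
After 5 (send(from=A, to=B, msg='tick')): A:[hello] B:[stop,tick]
After 6 (process(A)): A:[] B:[stop,tick]
After 7 (process(A)): A:[] B:[stop,tick]
After 8 (send(from=A, to=B, msg='sync')): A:[] B:[stop,tick,sync]
After 9 (send(from=A, to=B, msg='bye')): A:[] B:[stop,tick,sync,bye]
After 10 (process(A)): A:[] B:[stop,tick,sync,bye]
After 11 (send(from=A, to=B, msg='ping')): A:[] B:[stop,tick,sync,bye,ping]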